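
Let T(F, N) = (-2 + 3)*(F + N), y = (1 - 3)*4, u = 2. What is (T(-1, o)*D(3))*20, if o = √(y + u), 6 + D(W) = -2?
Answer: 160 - 160*I*√6 ≈ 160.0 - 391.92*I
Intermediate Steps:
D(W) = -8 (D(W) = -6 - 2 = -8)
y = -8 (y = -2*4 = -8)
o = I*√6 (o = √(-8 + 2) = √(-6) = I*√6 ≈ 2.4495*I)
T(F, N) = F + N (T(F, N) = 1*(F + N) = F + N)
(T(-1, o)*D(3))*20 = ((-1 + I*√6)*(-8))*20 = (8 - 8*I*√6)*20 = 160 - 160*I*√6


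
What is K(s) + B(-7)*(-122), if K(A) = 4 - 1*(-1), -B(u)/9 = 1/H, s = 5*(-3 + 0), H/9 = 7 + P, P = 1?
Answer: 81/4 ≈ 20.250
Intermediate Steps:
H = 72 (H = 9*(7 + 1) = 9*8 = 72)
s = -15 (s = 5*(-3) = -15)
B(u) = -⅛ (B(u) = -9/72 = -9*1/72 = -⅛)
K(A) = 5 (K(A) = 4 + 1 = 5)
K(s) + B(-7)*(-122) = 5 - ⅛*(-122) = 5 + 61/4 = 81/4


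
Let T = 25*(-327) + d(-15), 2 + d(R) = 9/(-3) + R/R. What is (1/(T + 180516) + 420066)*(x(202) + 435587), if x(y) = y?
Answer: 31548035705042727/172337 ≈ 1.8306e+11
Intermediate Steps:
d(R) = -4 (d(R) = -2 + (9/(-3) + R/R) = -2 + (9*(-⅓) + 1) = -2 + (-3 + 1) = -2 - 2 = -4)
T = -8179 (T = 25*(-327) - 4 = -8175 - 4 = -8179)
(1/(T + 180516) + 420066)*(x(202) + 435587) = (1/(-8179 + 180516) + 420066)*(202 + 435587) = (1/172337 + 420066)*435789 = (72392914243/172337)*435789 = 31548035705042727/172337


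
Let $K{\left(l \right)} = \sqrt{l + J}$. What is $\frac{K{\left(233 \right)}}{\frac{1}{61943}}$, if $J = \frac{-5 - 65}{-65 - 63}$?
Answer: $\frac{61943 \sqrt{14947}}{8} \approx 9.4663 \cdot 10^{5}$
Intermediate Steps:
$J = \frac{35}{64}$ ($J = - \frac{70}{-128} = \left(-70\right) \left(- \frac{1}{128}\right) = \frac{35}{64} \approx 0.54688$)
$K{\left(l \right)} = \sqrt{\frac{35}{64} + l}$ ($K{\left(l \right)} = \sqrt{l + \frac{35}{64}} = \sqrt{\frac{35}{64} + l}$)
$\frac{K{\left(233 \right)}}{\frac{1}{61943}} = \frac{\frac{1}{8} \sqrt{35 + 64 \cdot 233}}{\frac{1}{61943}} = \frac{\sqrt{35 + 14912}}{8} \frac{1}{\frac{1}{61943}} = \frac{\sqrt{14947}}{8} \cdot 61943 = \frac{61943 \sqrt{14947}}{8}$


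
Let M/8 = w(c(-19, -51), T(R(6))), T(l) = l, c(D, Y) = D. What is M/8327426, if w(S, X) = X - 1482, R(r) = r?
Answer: -5904/4163713 ≈ -0.0014180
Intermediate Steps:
w(S, X) = -1482 + X
M = -11808 (M = 8*(-1482 + 6) = 8*(-1476) = -11808)
M/8327426 = -11808/8327426 = -11808*1/8327426 = -5904/4163713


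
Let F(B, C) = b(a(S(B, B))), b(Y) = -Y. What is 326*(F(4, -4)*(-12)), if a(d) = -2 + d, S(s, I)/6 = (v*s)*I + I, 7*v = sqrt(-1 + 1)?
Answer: 86064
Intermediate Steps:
v = 0 (v = sqrt(-1 + 1)/7 = sqrt(0)/7 = (1/7)*0 = 0)
S(s, I) = 6*I (S(s, I) = 6*((0*s)*I + I) = 6*(0*I + I) = 6*(0 + I) = 6*I)
F(B, C) = 2 - 6*B (F(B, C) = -(-2 + 6*B) = 2 - 6*B)
326*(F(4, -4)*(-12)) = 326*((2 - 6*4)*(-12)) = 326*((2 - 24)*(-12)) = 326*(-22*(-12)) = 326*264 = 86064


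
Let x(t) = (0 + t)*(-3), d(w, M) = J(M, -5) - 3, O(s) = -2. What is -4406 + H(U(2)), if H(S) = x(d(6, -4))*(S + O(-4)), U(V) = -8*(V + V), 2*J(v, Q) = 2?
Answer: -4610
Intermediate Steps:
J(v, Q) = 1 (J(v, Q) = (½)*2 = 1)
U(V) = -16*V
d(w, M) = -2 (d(w, M) = 1 - 3 = -2)
x(t) = -3*t (x(t) = t*(-3) = -3*t)
H(S) = -12 + 6*S (H(S) = (-3*(-2))*(S - 2) = 6*(-2 + S) = -12 + 6*S)
-4406 + H(U(2)) = -4406 + (-12 + 6*(-16*2)) = -4406 + (-12 + 6*(-32)) = -4406 + (-12 - 192) = -4406 - 204 = -4610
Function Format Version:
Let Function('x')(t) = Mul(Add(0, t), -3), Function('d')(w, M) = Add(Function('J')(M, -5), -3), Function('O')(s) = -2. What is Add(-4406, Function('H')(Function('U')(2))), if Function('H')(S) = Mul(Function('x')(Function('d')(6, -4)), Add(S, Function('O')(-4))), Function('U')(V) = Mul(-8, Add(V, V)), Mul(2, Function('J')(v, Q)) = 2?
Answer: -4610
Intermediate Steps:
Function('J')(v, Q) = 1 (Function('J')(v, Q) = Mul(Rational(1, 2), 2) = 1)
Function('U')(V) = Mul(-16, V) (Function('U')(V) = Mul(-8, Mul(2, V)) = Mul(-16, V))
Function('d')(w, M) = -2 (Function('d')(w, M) = Add(1, -3) = -2)
Function('x')(t) = Mul(-3, t) (Function('x')(t) = Mul(t, -3) = Mul(-3, t))
Function('H')(S) = Add(-12, Mul(6, S)) (Function('H')(S) = Mul(Mul(-3, -2), Add(S, -2)) = Mul(6, Add(-2, S)) = Add(-12, Mul(6, S)))
Add(-4406, Function('H')(Function('U')(2))) = Add(-4406, Add(-12, Mul(6, Mul(-16, 2)))) = Add(-4406, Add(-12, Mul(6, -32))) = Add(-4406, Add(-12, -192)) = Add(-4406, -204) = -4610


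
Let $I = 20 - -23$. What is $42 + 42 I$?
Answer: $1848$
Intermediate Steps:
$I = 43$ ($I = 20 + 23 = 43$)
$42 + 42 I = 42 + 42 \cdot 43 = 42 + 1806 = 1848$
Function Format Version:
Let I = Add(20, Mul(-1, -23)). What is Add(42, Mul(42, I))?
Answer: 1848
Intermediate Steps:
I = 43 (I = Add(20, 23) = 43)
Add(42, Mul(42, I)) = Add(42, Mul(42, 43)) = Add(42, 1806) = 1848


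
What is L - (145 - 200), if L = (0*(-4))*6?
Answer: 55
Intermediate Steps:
L = 0 (L = 0*6 = 0)
L - (145 - 200) = 0 - (145 - 200) = 0 - 1*(-55) = 0 + 55 = 55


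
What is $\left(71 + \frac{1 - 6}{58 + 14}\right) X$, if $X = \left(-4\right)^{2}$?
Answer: $\frac{10214}{9} \approx 1134.9$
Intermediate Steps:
$X = 16$
$\left(71 + \frac{1 - 6}{58 + 14}\right) X = \left(71 + \frac{1 - 6}{58 + 14}\right) 16 = \left(71 - \frac{5}{72}\right) 16 = \frac{5107}{72} \cdot 16 = \frac{10214}{9}$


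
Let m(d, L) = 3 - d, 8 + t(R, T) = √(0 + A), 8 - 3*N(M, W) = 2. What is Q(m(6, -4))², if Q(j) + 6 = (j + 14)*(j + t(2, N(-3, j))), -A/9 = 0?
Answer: 16129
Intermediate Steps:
A = 0 (A = -9*0 = 0)
N(M, W) = 2 (N(M, W) = 8/3 - ⅓*2 = 8/3 - ⅔ = 2)
t(R, T) = -8 (t(R, T) = -8 + √(0 + 0) = -8 + √0 = -8 + 0 = -8)
Q(j) = -6 + (-8 + j)*(14 + j) (Q(j) = -6 + (j + 14)*(j - 8) = -6 + (14 + j)*(-8 + j) = -6 + (-8 + j)*(14 + j))
Q(m(6, -4))² = (-118 + (3 - 1*6)² + 6*(3 - 1*6))² = (-118 + (3 - 6)² + 6*(3 - 6))² = (-118 + (-3)² + 6*(-3))² = (-118 + 9 - 18)² = (-127)² = 16129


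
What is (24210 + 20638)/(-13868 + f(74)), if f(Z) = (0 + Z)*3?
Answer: -22424/6823 ≈ -3.2865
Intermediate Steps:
f(Z) = 3*Z (f(Z) = Z*3 = 3*Z)
(24210 + 20638)/(-13868 + f(74)) = (24210 + 20638)/(-13868 + 3*74) = 44848/(-13868 + 222) = 44848/(-13646) = 44848*(-1/13646) = -22424/6823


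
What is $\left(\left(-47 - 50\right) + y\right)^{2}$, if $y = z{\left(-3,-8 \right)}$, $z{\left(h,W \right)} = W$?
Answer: $11025$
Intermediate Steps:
$y = -8$
$\left(\left(-47 - 50\right) + y\right)^{2} = \left(\left(-47 - 50\right) - 8\right)^{2} = \left(-97 - 8\right)^{2} = \left(-105\right)^{2} = 11025$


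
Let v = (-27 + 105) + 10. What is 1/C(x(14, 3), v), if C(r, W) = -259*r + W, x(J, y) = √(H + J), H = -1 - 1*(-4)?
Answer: -88/1132633 - 259*√17/1132633 ≈ -0.0010205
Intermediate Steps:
H = 3 (H = -1 + 4 = 3)
x(J, y) = √(3 + J)
v = 88 (v = 78 + 10 = 88)
C(r, W) = W - 259*r
1/C(x(14, 3), v) = 1/(88 - 259*√(3 + 14)) = 1/(88 - 259*√17)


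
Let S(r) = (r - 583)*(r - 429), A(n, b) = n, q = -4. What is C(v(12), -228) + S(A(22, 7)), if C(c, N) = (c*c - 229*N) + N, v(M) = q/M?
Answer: 2522800/9 ≈ 2.8031e+5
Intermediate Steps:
v(M) = -4/M
S(r) = (-583 + r)*(-429 + r)
C(c, N) = c**2 - 228*N (C(c, N) = (c**2 - 229*N) + N = c**2 - 228*N)
C(v(12), -228) + S(A(22, 7)) = ((-4/12)**2 - 228*(-228)) + (250107 + 22**2 - 1012*22) = ((-4*1/12)**2 + 51984) + (250107 + 484 - 22264) = ((-1/3)**2 + 51984) + 228327 = (1/9 + 51984) + 228327 = 467857/9 + 228327 = 2522800/9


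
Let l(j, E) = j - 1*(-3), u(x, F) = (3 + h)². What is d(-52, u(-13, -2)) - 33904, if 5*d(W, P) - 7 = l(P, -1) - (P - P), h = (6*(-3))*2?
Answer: -168421/5 ≈ -33684.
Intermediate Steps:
h = -36 (h = -18*2 = -36)
u(x, F) = 1089 (u(x, F) = (3 - 36)² = (-33)² = 1089)
l(j, E) = 3 + j (l(j, E) = j + 3 = 3 + j)
d(W, P) = 2 + P/5 (d(W, P) = 7/5 + ((3 + P) - (P - P))/5 = 7/5 + ((3 + P) - 1*0)/5 = 7/5 + ((3 + P) + 0)/5 = 7/5 + (3 + P)/5 = 7/5 + (⅗ + P/5) = 2 + P/5)
d(-52, u(-13, -2)) - 33904 = (2 + (⅕)*1089) - 33904 = (2 + 1089/5) - 33904 = 1099/5 - 33904 = -168421/5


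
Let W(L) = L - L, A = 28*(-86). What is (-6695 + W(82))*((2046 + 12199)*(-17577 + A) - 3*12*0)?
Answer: 1905974945875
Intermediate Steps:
A = -2408
W(L) = 0
(-6695 + W(82))*((2046 + 12199)*(-17577 + A) - 3*12*0) = (-6695 + 0)*((2046 + 12199)*(-17577 - 2408) - 3*12*0) = -6695*(14245*(-19985) - 36*0) = -6695*(-284686325 + 0) = -6695*(-284686325) = 1905974945875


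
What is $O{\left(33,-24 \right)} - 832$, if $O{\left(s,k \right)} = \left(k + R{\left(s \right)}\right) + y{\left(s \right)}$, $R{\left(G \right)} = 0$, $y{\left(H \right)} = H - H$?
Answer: $-856$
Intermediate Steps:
$y{\left(H \right)} = 0$
$O{\left(s,k \right)} = k$ ($O{\left(s,k \right)} = \left(k + 0\right) + 0 = k + 0 = k$)
$O{\left(33,-24 \right)} - 832 = -24 - 832 = -856$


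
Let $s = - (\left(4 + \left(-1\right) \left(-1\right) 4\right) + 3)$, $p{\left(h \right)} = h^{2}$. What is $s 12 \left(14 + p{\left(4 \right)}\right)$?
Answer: $-3960$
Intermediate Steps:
$s = -11$ ($s = - (\left(4 + 1 \cdot 4\right) + 3) = - (\left(4 + 4\right) + 3) = - (8 + 3) = \left(-1\right) 11 = -11$)
$s 12 \left(14 + p{\left(4 \right)}\right) = \left(-11\right) 12 \left(14 + 4^{2}\right) = - 132 \left(14 + 16\right) = \left(-132\right) 30 = -3960$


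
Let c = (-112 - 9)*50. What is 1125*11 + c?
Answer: 6325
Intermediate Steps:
c = -6050 (c = -121*50 = -6050)
1125*11 + c = 1125*11 - 6050 = 12375 - 6050 = 6325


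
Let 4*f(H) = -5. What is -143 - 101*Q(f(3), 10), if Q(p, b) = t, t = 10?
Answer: -1153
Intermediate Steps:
f(H) = -5/4 (f(H) = (¼)*(-5) = -5/4)
Q(p, b) = 10
-143 - 101*Q(f(3), 10) = -143 - 101*10 = -143 - 1010 = -1153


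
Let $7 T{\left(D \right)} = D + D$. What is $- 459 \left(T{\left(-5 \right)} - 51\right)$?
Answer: $\frac{168453}{7} \approx 24065.0$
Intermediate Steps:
$T{\left(D \right)} = \frac{2 D}{7}$ ($T{\left(D \right)} = \frac{D + D}{7} = \frac{2 D}{7}$)
$- 459 \left(T{\left(-5 \right)} - 51\right) = - 459 \left(\frac{2}{7} \left(-5\right) - 51\right) = - 459 \left(- \frac{10}{7} - 51\right) = \left(-459\right) \left(- \frac{367}{7}\right) = \frac{168453}{7}$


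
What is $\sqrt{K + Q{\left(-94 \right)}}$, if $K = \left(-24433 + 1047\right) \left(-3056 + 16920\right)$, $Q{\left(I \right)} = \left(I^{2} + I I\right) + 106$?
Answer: $i \sqrt{324205726} \approx 18006.0 i$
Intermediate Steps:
$Q{\left(I \right)} = 106 + 2 I^{2}$ ($Q{\left(I \right)} = \left(I^{2} + I^{2}\right) + 106 = 2 I^{2} + 106 = 106 + 2 I^{2}$)
$K = -324223504$ ($K = \left(-23386\right) 13864 = -324223504$)
$\sqrt{K + Q{\left(-94 \right)}} = \sqrt{-324223504 + \left(106 + 2 \left(-94\right)^{2}\right)} = \sqrt{-324223504 + \left(106 + 2 \cdot 8836\right)} = \sqrt{-324223504 + \left(106 + 17672\right)} = \sqrt{-324223504 + 17778} = \sqrt{-324205726} = i \sqrt{324205726}$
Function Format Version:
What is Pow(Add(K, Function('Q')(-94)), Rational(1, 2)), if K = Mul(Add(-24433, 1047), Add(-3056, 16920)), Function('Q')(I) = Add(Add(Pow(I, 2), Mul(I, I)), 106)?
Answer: Mul(I, Pow(324205726, Rational(1, 2))) ≈ Mul(18006., I)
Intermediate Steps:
Function('Q')(I) = Add(106, Mul(2, Pow(I, 2))) (Function('Q')(I) = Add(Add(Pow(I, 2), Pow(I, 2)), 106) = Add(Mul(2, Pow(I, 2)), 106) = Add(106, Mul(2, Pow(I, 2))))
K = -324223504 (K = Mul(-23386, 13864) = -324223504)
Pow(Add(K, Function('Q')(-94)), Rational(1, 2)) = Pow(Add(-324223504, Add(106, Mul(2, Pow(-94, 2)))), Rational(1, 2)) = Pow(Add(-324223504, Add(106, Mul(2, 8836))), Rational(1, 2)) = Pow(Add(-324223504, Add(106, 17672)), Rational(1, 2)) = Pow(Add(-324223504, 17778), Rational(1, 2)) = Pow(-324205726, Rational(1, 2)) = Mul(I, Pow(324205726, Rational(1, 2)))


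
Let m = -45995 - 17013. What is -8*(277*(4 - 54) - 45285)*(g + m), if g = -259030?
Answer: -152349737040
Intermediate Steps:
m = -63008
-8*(277*(4 - 54) - 45285)*(g + m) = -8*(277*(4 - 54) - 45285)*(-259030 - 63008) = -8*(277*(-50) - 45285)*(-322038) = -8*(-13850 - 45285)*(-322038) = -(-473080)*(-322038) = -8*19043717130 = -152349737040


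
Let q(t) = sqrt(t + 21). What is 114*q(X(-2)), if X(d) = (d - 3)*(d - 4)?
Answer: 114*sqrt(51) ≈ 814.12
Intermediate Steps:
X(d) = (-4 + d)*(-3 + d) (X(d) = (-3 + d)*(-4 + d) = (-4 + d)*(-3 + d))
q(t) = sqrt(21 + t)
114*q(X(-2)) = 114*sqrt(21 + (12 + (-2)**2 - 7*(-2))) = 114*sqrt(21 + (12 + 4 + 14)) = 114*sqrt(21 + 30) = 114*sqrt(51)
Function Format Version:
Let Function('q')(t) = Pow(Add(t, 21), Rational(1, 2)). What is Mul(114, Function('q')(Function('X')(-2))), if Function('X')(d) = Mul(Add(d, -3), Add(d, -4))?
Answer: Mul(114, Pow(51, Rational(1, 2))) ≈ 814.12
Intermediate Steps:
Function('X')(d) = Mul(Add(-4, d), Add(-3, d)) (Function('X')(d) = Mul(Add(-3, d), Add(-4, d)) = Mul(Add(-4, d), Add(-3, d)))
Function('q')(t) = Pow(Add(21, t), Rational(1, 2))
Mul(114, Function('q')(Function('X')(-2))) = Mul(114, Pow(Add(21, Add(12, Pow(-2, 2), Mul(-7, -2))), Rational(1, 2))) = Mul(114, Pow(Add(21, Add(12, 4, 14)), Rational(1, 2))) = Mul(114, Pow(Add(21, 30), Rational(1, 2))) = Mul(114, Pow(51, Rational(1, 2)))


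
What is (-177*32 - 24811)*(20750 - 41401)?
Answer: 629339225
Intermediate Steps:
(-177*32 - 24811)*(20750 - 41401) = (-5664 - 24811)*(-20651) = -30475*(-20651) = 629339225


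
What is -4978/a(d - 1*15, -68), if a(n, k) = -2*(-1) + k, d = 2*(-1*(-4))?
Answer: 2489/33 ≈ 75.424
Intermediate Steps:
d = 8 (d = 2*4 = 8)
a(n, k) = 2 + k
-4978/a(d - 1*15, -68) = -4978/(2 - 68) = -4978/(-66) = -4978*(-1/66) = 2489/33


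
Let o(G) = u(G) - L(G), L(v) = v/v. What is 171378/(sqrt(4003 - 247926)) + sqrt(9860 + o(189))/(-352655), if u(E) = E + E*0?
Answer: -8*sqrt(157)/352655 - 171378*I*sqrt(243923)/243923 ≈ -0.00028424 - 347.0*I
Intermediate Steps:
L(v) = 1
u(E) = E (u(E) = E + 0 = E)
o(G) = -1 + G (o(G) = G - 1*1 = G - 1 = -1 + G)
171378/(sqrt(4003 - 247926)) + sqrt(9860 + o(189))/(-352655) = 171378/(sqrt(4003 - 247926)) + sqrt(9860 + (-1 + 189))/(-352655) = 171378/(sqrt(-243923)) + sqrt(9860 + 188)*(-1/352655) = 171378/((I*sqrt(243923))) + sqrt(10048)*(-1/352655) = 171378*(-I*sqrt(243923)/243923) + (8*sqrt(157))*(-1/352655) = -171378*I*sqrt(243923)/243923 - 8*sqrt(157)/352655 = -8*sqrt(157)/352655 - 171378*I*sqrt(243923)/243923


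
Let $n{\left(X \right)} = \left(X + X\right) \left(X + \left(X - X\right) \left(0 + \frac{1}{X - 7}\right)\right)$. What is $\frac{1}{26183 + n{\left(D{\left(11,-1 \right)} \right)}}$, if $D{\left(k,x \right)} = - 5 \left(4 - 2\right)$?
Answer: $\frac{1}{26383} \approx 3.7903 \cdot 10^{-5}$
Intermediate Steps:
$D{\left(k,x \right)} = -10$ ($D{\left(k,x \right)} = \left(-5\right) 2 = -10$)
$n{\left(X \right)} = 2 X^{2}$ ($n{\left(X \right)} = 2 X \left(X + 0 \left(0 + \frac{1}{-7 + X}\right)\right) = 2 X \left(X + \frac{0}{-7 + X}\right) = 2 X \left(X + 0\right) = 2 X X = 2 X^{2}$)
$\frac{1}{26183 + n{\left(D{\left(11,-1 \right)} \right)}} = \frac{1}{26183 + 2 \left(-10\right)^{2}} = \frac{1}{26183 + 2 \cdot 100} = \frac{1}{26183 + 200} = \frac{1}{26383}$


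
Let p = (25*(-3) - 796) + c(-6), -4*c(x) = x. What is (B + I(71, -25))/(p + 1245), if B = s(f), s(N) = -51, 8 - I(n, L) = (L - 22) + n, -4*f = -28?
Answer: -134/751 ≈ -0.17843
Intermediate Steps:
c(x) = -x/4
f = 7 (f = -¼*(-28) = 7)
I(n, L) = 30 - L - n (I(n, L) = 8 - ((L - 22) + n) = 8 - ((-22 + L) + n) = 8 - (-22 + L + n) = 8 + (22 - L - n) = 30 - L - n)
p = -1739/2 (p = (25*(-3) - 796) - ¼*(-6) = (-75 - 796) + 3/2 = -871 + 3/2 = -1739/2 ≈ -869.50)
B = -51
(B + I(71, -25))/(p + 1245) = (-51 + (30 - 1*(-25) - 1*71))/(-1739/2 + 1245) = (-51 + (30 + 25 - 71))/(751/2) = (-51 - 16)*(2/751) = -67*2/751 = -134/751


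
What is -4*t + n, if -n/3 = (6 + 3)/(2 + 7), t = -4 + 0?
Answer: 13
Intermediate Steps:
t = -4
n = -3 (n = -3*(6 + 3)/(2 + 7) = -27/9 = -3*1 = -3)
-4*t + n = -4*(-4) - 3 = 16 - 3 = 13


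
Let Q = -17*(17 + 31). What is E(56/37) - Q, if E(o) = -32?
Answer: 784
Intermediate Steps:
Q = -816 (Q = -17*48 = -816)
E(56/37) - Q = -32 - 1*(-816) = -32 + 816 = 784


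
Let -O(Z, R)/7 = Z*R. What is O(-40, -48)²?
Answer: 180633600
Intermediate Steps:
O(Z, R) = -7*R*Z (O(Z, R) = -7*Z*R = -7*R*Z)
O(-40, -48)² = (-7*(-48)*(-40))² = (-13440)² = 180633600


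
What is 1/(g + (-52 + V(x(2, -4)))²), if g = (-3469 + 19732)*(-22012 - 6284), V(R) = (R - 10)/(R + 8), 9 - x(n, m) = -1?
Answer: -1/460175144 ≈ -2.1731e-9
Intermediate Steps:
x(n, m) = 10 (x(n, m) = 9 - 1*(-1) = 9 + 1 = 10)
V(R) = (-10 + R)/(8 + R)
g = -460177848 (g = 16263*(-28296) = -460177848)
1/(g + (-52 + V(x(2, -4)))²) = 1/(-460177848 + (-52 + (-10 + 10)/(8 + 10))²) = 1/(-460177848 + (-52 + 0/18)²) = 1/(-460177848 + (-52 + (1/18)*0)²) = 1/(-460177848 + (-52 + 0)²) = 1/(-460177848 + (-52)²) = 1/(-460177848 + 2704) = 1/(-460175144) = -1/460175144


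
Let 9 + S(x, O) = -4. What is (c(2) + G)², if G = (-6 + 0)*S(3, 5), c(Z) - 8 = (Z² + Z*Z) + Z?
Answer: 9216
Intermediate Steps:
c(Z) = 8 + Z + 2*Z² (c(Z) = 8 + ((Z² + Z*Z) + Z) = 8 + ((Z² + Z²) + Z) = 8 + (2*Z² + Z) = 8 + (Z + 2*Z²) = 8 + Z + 2*Z²)
S(x, O) = -13 (S(x, O) = -9 - 4 = -13)
G = 78 (G = (-6 + 0)*(-13) = -6*(-13) = 78)
(c(2) + G)² = ((8 + 2 + 2*2²) + 78)² = ((8 + 2 + 2*4) + 78)² = ((8 + 2 + 8) + 78)² = (18 + 78)² = 96² = 9216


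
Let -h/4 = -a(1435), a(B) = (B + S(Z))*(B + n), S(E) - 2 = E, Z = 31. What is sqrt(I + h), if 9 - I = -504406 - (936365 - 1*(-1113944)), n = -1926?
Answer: 6*I*sqrt(9123) ≈ 573.09*I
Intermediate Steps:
S(E) = 2 + E
a(B) = (-1926 + B)*(33 + B) (a(B) = (B + (2 + 31))*(B - 1926) = (B + 33)*(-1926 + B) = (33 + B)*(-1926 + B) = (-1926 + B)*(33 + B))
h = -2883152 (h = -(-4)*(-63558 + 1435**2 - 1893*1435) = -(-4)*(-63558 + 2059225 - 2716455) = -(-4)*(-720788) = -4*720788 = -2883152)
I = 2554724 (I = 9 - (-504406 - (936365 - 1*(-1113944))) = 9 - (-504406 - (936365 + 1113944)) = 9 - (-504406 - 1*2050309) = 9 - (-504406 - 2050309) = 9 - 1*(-2554715) = 9 + 2554715 = 2554724)
sqrt(I + h) = sqrt(2554724 - 2883152) = sqrt(-328428) = 6*I*sqrt(9123)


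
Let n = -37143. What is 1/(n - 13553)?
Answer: -1/50696 ≈ -1.9725e-5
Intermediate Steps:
1/(n - 13553) = 1/(-37143 - 13553) = 1/(-50696) = -1/50696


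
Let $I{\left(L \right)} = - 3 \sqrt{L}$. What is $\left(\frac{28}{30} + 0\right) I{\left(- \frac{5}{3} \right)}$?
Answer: $- \frac{14 i \sqrt{15}}{15} \approx - 3.6148 i$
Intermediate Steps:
$\left(\frac{28}{30} + 0\right) I{\left(- \frac{5}{3} \right)} = \left(\frac{28}{30} + 0\right) \left(- 3 \sqrt{- \frac{5}{3}}\right) = \left(28 \cdot \frac{1}{30} + 0\right) \left(- 3 \sqrt{\left(-5\right) \frac{1}{3}}\right) = \left(\frac{14}{15} + 0\right) \left(- 3 \sqrt{- \frac{5}{3}}\right) = \frac{14 \left(- 3 \frac{i \sqrt{15}}{3}\right)}{15} = \frac{14 \left(- i \sqrt{15}\right)}{15} = - \frac{14 i \sqrt{15}}{15}$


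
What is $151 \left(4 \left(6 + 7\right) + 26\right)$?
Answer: $11778$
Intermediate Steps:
$151 \left(4 \left(6 + 7\right) + 26\right) = 151 \left(4 \cdot 13 + 26\right) = 151 \left(52 + 26\right) = 151 \cdot 78 = 11778$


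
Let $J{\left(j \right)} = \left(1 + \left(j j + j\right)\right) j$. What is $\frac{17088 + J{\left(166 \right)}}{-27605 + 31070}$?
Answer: $\frac{513234}{385} \approx 1333.1$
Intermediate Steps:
$J{\left(j \right)} = j \left(1 + j + j^{2}\right)$ ($J{\left(j \right)} = \left(1 + \left(j^{2} + j\right)\right) j = \left(1 + \left(j + j^{2}\right)\right) j = \left(1 + j + j^{2}\right) j = j \left(1 + j + j^{2}\right)$)
$\frac{17088 + J{\left(166 \right)}}{-27605 + 31070} = \frac{17088 + 166 \left(1 + 166 + 166^{2}\right)}{-27605 + 31070} = \frac{17088 + 166 \left(1 + 166 + 27556\right)}{3465} = \left(17088 + 166 \cdot 27723\right) \frac{1}{3465} = \left(17088 + 4602018\right) \frac{1}{3465} = 4619106 \cdot \frac{1}{3465} = \frac{513234}{385}$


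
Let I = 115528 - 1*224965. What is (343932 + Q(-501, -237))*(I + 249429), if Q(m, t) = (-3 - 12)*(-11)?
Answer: 48170827224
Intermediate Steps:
Q(m, t) = 165 (Q(m, t) = -15*(-11) = 165)
I = -109437 (I = 115528 - 224965 = -109437)
(343932 + Q(-501, -237))*(I + 249429) = (343932 + 165)*(-109437 + 249429) = 344097*139992 = 48170827224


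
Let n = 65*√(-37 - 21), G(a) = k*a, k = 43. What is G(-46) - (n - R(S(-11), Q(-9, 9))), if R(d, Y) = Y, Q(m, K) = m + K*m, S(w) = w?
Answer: -2068 - 65*I*√58 ≈ -2068.0 - 495.03*I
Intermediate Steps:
G(a) = 43*a
n = 65*I*√58 (n = 65*√(-58) = 65*(I*√58) = 65*I*√58 ≈ 495.03*I)
G(-46) - (n - R(S(-11), Q(-9, 9))) = 43*(-46) - (65*I*√58 - (-9)*(1 + 9)) = -1978 - (65*I*√58 - (-9)*10) = -1978 - (65*I*√58 - 1*(-90)) = -1978 - (65*I*√58 + 90) = -1978 - (90 + 65*I*√58) = -1978 + (-90 - 65*I*√58) = -2068 - 65*I*√58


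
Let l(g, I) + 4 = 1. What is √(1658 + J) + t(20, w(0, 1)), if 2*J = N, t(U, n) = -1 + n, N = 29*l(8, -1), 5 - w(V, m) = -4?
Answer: 8 + √6458/2 ≈ 48.181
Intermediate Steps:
w(V, m) = 9 (w(V, m) = 5 - 1*(-4) = 5 + 4 = 9)
l(g, I) = -3 (l(g, I) = -4 + 1 = -3)
N = -87 (N = 29*(-3) = -87)
J = -87/2 (J = (½)*(-87) = -87/2 ≈ -43.500)
√(1658 + J) + t(20, w(0, 1)) = √(1658 - 87/2) + (-1 + 9) = √(3229/2) + 8 = √6458/2 + 8 = 8 + √6458/2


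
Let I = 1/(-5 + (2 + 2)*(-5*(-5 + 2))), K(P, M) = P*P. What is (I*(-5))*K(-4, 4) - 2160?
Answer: -23776/11 ≈ -2161.5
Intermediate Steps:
K(P, M) = P²
I = 1/55 (I = 1/(-5 + 4*(-5*(-3))) = 1/(-5 + 4*15) = 1/(-5 + 60) = 1/55 ≈ 0.018182)
(I*(-5))*K(-4, 4) - 2160 = ((1/55)*(-5))*(-4)² - 2160 = -1/11*16 - 2160 = -16/11 - 2160 = -23776/11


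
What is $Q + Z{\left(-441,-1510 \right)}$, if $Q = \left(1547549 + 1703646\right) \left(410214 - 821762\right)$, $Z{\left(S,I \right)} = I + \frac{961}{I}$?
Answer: $- \frac{2020414430069661}{1510} \approx -1.338 \cdot 10^{12}$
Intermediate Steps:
$Q = -1338022799860$ ($Q = 3251195 \left(-411548\right) = -1338022799860$)
$Q + Z{\left(-441,-1510 \right)} = -1338022799860 - \left(1510 - \frac{961}{-1510}\right) = -1338022799860 + \left(-1510 + 961 \left(- \frac{1}{1510}\right)\right) = -1338022799860 - \frac{2281061}{1510} = - \frac{2020414430069661}{1510}$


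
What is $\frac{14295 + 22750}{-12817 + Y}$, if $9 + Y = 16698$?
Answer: $\frac{37045}{3872} \approx 9.5674$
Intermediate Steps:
$Y = 16689$ ($Y = -9 + 16698 = 16689$)
$\frac{14295 + 22750}{-12817 + Y} = \frac{14295 + 22750}{-12817 + 16689} = \frac{37045}{3872}$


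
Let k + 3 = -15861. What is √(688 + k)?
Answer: 2*I*√3794 ≈ 123.19*I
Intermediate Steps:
k = -15864 (k = -3 - 15861 = -15864)
√(688 + k) = √(688 - 15864) = √(-15176) = 2*I*√3794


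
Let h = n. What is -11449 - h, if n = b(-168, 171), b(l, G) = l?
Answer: -11281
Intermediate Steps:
n = -168
h = -168
-11449 - h = -11449 - 1*(-168) = -11449 + 168 = -11281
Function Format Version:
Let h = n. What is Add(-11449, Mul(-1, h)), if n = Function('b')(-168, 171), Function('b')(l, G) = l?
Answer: -11281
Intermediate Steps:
n = -168
h = -168
Add(-11449, Mul(-1, h)) = Add(-11449, Mul(-1, -168)) = Add(-11449, 168) = -11281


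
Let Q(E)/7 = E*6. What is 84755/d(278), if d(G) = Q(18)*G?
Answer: 84755/210168 ≈ 0.40327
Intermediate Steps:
Q(E) = 42*E (Q(E) = 7*(E*6) = 7*(6*E) = 42*E)
d(G) = 756*G (d(G) = (42*18)*G = 756*G)
84755/d(278) = 84755/((756*278)) = 84755/210168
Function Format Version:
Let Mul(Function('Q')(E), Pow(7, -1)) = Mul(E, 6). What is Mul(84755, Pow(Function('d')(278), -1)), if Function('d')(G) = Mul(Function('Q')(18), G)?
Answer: Rational(84755, 210168) ≈ 0.40327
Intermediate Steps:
Function('Q')(E) = Mul(42, E) (Function('Q')(E) = Mul(7, Mul(E, 6)) = Mul(7, Mul(6, E)) = Mul(42, E))
Function('d')(G) = Mul(756, G) (Function('d')(G) = Mul(Mul(42, 18), G) = Mul(756, G))
Mul(84755, Pow(Function('d')(278), -1)) = Mul(84755, Pow(Mul(756, 278), -1)) = Mul(84755, Pow(210168, -1)) = Mul(84755, Rational(1, 210168)) = Rational(84755, 210168)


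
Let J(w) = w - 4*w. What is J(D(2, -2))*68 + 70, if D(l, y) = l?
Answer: -338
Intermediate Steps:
J(w) = -3*w (J(w) = w - 4*w = -3*w)
J(D(2, -2))*68 + 70 = -3*2*68 + 70 = -6*68 + 70 = -408 + 70 = -338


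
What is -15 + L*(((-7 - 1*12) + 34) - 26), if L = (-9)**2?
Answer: -906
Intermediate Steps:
L = 81
-15 + L*(((-7 - 1*12) + 34) - 26) = -15 + 81*(((-7 - 1*12) + 34) - 26) = -15 + 81*(((-7 - 12) + 34) - 26) = -15 + 81*((-19 + 34) - 26) = -15 + 81*(15 - 26) = -15 + 81*(-11) = -15 - 891 = -906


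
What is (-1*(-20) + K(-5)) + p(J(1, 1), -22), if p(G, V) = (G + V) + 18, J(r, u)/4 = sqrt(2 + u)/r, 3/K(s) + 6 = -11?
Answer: 269/17 + 4*sqrt(3) ≈ 22.752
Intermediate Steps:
K(s) = -3/17 (K(s) = 3/(-6 - 11) = 3/(-17) = 3*(-1/17) = -3/17)
J(r, u) = 4*sqrt(2 + u)/r (J(r, u) = 4*(sqrt(2 + u)/r) = 4*sqrt(2 + u)/r)
p(G, V) = 18 + G + V
(-1*(-20) + K(-5)) + p(J(1, 1), -22) = (-1*(-20) - 3/17) + (18 + 4*sqrt(2 + 1)/1 - 22) = (20 - 3/17) + (18 + 4*1*sqrt(3) - 22) = 337/17 + (18 + 4*sqrt(3) - 22) = 337/17 + (-4 + 4*sqrt(3)) = 269/17 + 4*sqrt(3)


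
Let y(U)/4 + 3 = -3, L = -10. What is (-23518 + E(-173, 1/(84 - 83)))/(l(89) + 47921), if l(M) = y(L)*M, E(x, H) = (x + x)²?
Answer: 96198/45785 ≈ 2.1011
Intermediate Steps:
y(U) = -24 (y(U) = -12 + 4*(-3) = -12 - 12 = -24)
E(x, H) = 4*x² (E(x, H) = (2*x)² = 4*x²)
l(M) = -24*M
(-23518 + E(-173, 1/(84 - 83)))/(l(89) + 47921) = (-23518 + 4*(-173)²)/(-24*89 + 47921) = (-23518 + 4*29929)/(-2136 + 47921) = (-23518 + 119716)/45785 = 96198*(1/45785) = 96198/45785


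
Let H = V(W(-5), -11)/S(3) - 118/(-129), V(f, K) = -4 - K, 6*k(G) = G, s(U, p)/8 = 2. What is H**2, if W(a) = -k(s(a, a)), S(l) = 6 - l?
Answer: 175561/16641 ≈ 10.550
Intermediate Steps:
s(U, p) = 16 (s(U, p) = 8*2 = 16)
k(G) = G/6
W(a) = -8/3 (W(a) = -16/6 = -1*8/3 = -8/3)
H = 419/129 (H = (-4 - 1*(-11))/(6 - 1*3) - 118/(-129) = (-4 + 11)/(6 - 3) - 118*(-1/129) = 7/3 + 118/129 = 419/129 ≈ 3.2481)
H**2 = (419/129)**2 = 175561/16641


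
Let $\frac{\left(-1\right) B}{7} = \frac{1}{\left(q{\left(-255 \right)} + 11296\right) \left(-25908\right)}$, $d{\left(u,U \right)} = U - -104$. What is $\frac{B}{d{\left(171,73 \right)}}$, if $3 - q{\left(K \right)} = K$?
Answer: $\frac{7}{52983362664} \approx 1.3212 \cdot 10^{-10}$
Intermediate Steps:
$d{\left(u,U \right)} = 104 + U$ ($d{\left(u,U \right)} = U + 104 = 104 + U$)
$q{\left(K \right)} = 3 - K$
$B = \frac{7}{299341032}$ ($B = - 7 \frac{1}{\left(\left(3 - -255\right) + 11296\right) \left(-25908\right)} = - 7 \frac{1}{\left(3 + 255\right) + 11296} \left(- \frac{1}{25908}\right) = - 7 \frac{1}{258 + 11296} \left(- \frac{1}{25908}\right) = - 7 \cdot \frac{1}{11554} \left(- \frac{1}{25908}\right) = \left(-7\right) \left(- \frac{1}{299341032}\right) = \frac{7}{299341032} \approx 2.3385 \cdot 10^{-8}$)
$\frac{B}{d{\left(171,73 \right)}} = \frac{7}{299341032 \left(104 + 73\right)} = \frac{7}{299341032 \cdot 177} = \frac{7}{299341032} \cdot \frac{1}{177} = \frac{7}{52983362664}$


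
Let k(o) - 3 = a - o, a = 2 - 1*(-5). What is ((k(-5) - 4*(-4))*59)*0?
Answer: 0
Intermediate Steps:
a = 7 (a = 2 + 5 = 7)
k(o) = 10 - o (k(o) = 3 + (7 - o) = 10 - o)
((k(-5) - 4*(-4))*59)*0 = (((10 - 1*(-5)) - 4*(-4))*59)*0 = (((10 + 5) + 16)*59)*0 = ((15 + 16)*59)*0 = (31*59)*0 = 1829*0 = 0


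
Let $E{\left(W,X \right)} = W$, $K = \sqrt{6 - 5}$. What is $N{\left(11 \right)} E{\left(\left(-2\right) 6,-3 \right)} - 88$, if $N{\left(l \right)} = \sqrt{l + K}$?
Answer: $-88 - 24 \sqrt{3} \approx -129.57$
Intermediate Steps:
$K = 1$ ($K = \sqrt{1} = 1$)
$N{\left(l \right)} = \sqrt{1 + l}$ ($N{\left(l \right)} = \sqrt{l + 1} = \sqrt{1 + l}$)
$N{\left(11 \right)} E{\left(\left(-2\right) 6,-3 \right)} - 88 = \sqrt{1 + 11} \left(\left(-2\right) 6\right) - 88 = \sqrt{12} \left(-12\right) - 88 = 2 \sqrt{3} \left(-12\right) - 88 = - 24 \sqrt{3} - 88 = -88 - 24 \sqrt{3}$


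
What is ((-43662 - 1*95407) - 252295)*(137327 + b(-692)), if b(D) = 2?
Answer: -53745626756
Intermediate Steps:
((-43662 - 1*95407) - 252295)*(137327 + b(-692)) = ((-43662 - 1*95407) - 252295)*(137327 + 2) = ((-43662 - 95407) - 252295)*137329 = (-139069 - 252295)*137329 = -391364*137329 = -53745626756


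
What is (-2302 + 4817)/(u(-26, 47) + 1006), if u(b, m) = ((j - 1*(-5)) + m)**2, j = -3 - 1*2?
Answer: 503/643 ≈ 0.78227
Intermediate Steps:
j = -5 (j = -3 - 2 = -5)
u(b, m) = m**2 (u(b, m) = ((-5 - 1*(-5)) + m)**2 = ((-5 + 5) + m)**2 = (0 + m)**2 = m**2)
(-2302 + 4817)/(u(-26, 47) + 1006) = (-2302 + 4817)/(47**2 + 1006) = 2515/(2209 + 1006) = 2515/3215 = 2515*(1/3215) = 503/643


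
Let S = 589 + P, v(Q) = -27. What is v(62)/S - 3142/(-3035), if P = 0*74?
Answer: 1768693/1787615 ≈ 0.98942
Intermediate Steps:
P = 0
S = 589 (S = 589 + 0 = 589)
v(62)/S - 3142/(-3035) = -27/589 - 3142/(-3035) = -27*1/589 - 3142*(-1/3035) = -27/589 + 3142/3035 = 1768693/1787615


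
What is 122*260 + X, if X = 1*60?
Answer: 31780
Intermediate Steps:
X = 60
122*260 + X = 122*260 + 60 = 31720 + 60 = 31780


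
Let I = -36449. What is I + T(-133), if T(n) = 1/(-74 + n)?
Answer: -7544944/207 ≈ -36449.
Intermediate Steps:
I + T(-133) = -36449 + 1/(-74 - 133) = -36449 + 1/(-207) = -36449 - 1/207 = -7544944/207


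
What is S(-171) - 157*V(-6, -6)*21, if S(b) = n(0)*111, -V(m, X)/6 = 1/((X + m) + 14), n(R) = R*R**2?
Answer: 9891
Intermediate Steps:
n(R) = R**3
V(m, X) = -6/(14 + X + m) (V(m, X) = -6/((X + m) + 14) = -6/(14 + X + m))
S(b) = 0 (S(b) = 0**3*111 = 0*111 = 0)
S(-171) - 157*V(-6, -6)*21 = 0 - (-942)/(14 - 6 - 6)*21 = 0 - (-942)/2*21 = 0 - 157*(-3)*21 = 0 + 471*21 = 0 + 9891 = 9891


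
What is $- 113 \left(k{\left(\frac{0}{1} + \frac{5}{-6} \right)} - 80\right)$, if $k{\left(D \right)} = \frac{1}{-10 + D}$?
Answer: $\frac{588278}{65} \approx 9050.4$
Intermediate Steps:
$- 113 \left(k{\left(\frac{0}{1} + \frac{5}{-6} \right)} - 80\right) = - 113 \left(\frac{1}{-10 + \left(\frac{0}{1} + \frac{5}{-6}\right)} - 80\right) = - 113 \left(\frac{1}{-10 + \left(0 \cdot 1 + 5 \left(- \frac{1}{6}\right)\right)} - 80\right) = - 113 \left(\frac{1}{-10 + \left(0 - \frac{5}{6}\right)} - 80\right) = - 113 \left(\frac{1}{-10 - \frac{5}{6}} - 80\right) = - 113 \left(\frac{1}{- \frac{65}{6}} - 80\right) = - 113 \left(- \frac{6}{65} - 80\right) = \left(-113\right) \left(- \frac{5206}{65}\right) = \frac{588278}{65}$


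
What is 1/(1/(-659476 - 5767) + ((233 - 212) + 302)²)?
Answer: 665243/69404136946 ≈ 9.5851e-6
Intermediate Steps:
1/(1/(-659476 - 5767) + ((233 - 212) + 302)²) = 1/(1/(-665243) + (21 + 302)²) = 1/(-1/665243 + 323²) = 1/(-1/665243 + 104329) = 1/(69404136946/665243) = 665243/69404136946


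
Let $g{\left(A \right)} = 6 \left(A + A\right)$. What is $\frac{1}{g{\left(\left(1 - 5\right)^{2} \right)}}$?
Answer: $\frac{1}{192} \approx 0.0052083$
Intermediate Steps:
$g{\left(A \right)} = 12 A$ ($g{\left(A \right)} = 6 \cdot 2 A = 12 A$)
$\frac{1}{g{\left(\left(1 - 5\right)^{2} \right)}} = \frac{1}{12 \left(1 - 5\right)^{2}} = \frac{1}{12 \left(-4\right)^{2}} = \frac{1}{12 \cdot 16} = \frac{1}{192}$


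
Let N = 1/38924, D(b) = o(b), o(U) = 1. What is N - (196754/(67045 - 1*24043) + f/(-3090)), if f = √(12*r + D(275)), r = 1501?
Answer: -3829204847/836904924 + √18013/3090 ≈ -4.5320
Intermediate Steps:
D(b) = 1
N = 1/38924 ≈ 2.5691e-5
f = √18013 (f = √(12*1501 + 1) = √(18012 + 1) = √18013 ≈ 134.21)
N - (196754/(67045 - 1*24043) + f/(-3090)) = 1/38924 - (196754/(67045 - 1*24043) + √18013/(-3090)) = 1/38924 - (196754/(67045 - 24043) + √18013*(-1/3090)) = 1/38924 - (196754/43002 - √18013/3090) = 1/38924 - (196754*(1/43002) - √18013/3090) = 1/38924 - (98377/21501 - √18013/3090) = 1/38924 + (-98377/21501 + √18013/3090) = -3829204847/836904924 + √18013/3090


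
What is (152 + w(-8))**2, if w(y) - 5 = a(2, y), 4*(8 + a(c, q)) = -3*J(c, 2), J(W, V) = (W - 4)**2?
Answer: 21316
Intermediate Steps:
J(W, V) = (-4 + W)**2
a(c, q) = -8 - 3*(-4 + c)**2/4 (a(c, q) = -8 + (-3*(-4 + c)**2)/4 = -8 - 3*(-4 + c)**2/4)
w(y) = -6 (w(y) = 5 + (-8 - 3*(-4 + 2)**2/4) = 5 + (-8 - 3/4*(-2)**2) = 5 + (-8 - 3/4*4) = 5 + (-8 - 3) = 5 - 11 = -6)
(152 + w(-8))**2 = (152 - 6)**2 = 146**2 = 21316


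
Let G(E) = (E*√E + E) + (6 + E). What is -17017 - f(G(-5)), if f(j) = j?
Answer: -17013 + 5*I*√5 ≈ -17013.0 + 11.18*I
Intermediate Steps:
G(E) = 6 + E^(3/2) + 2*E (G(E) = (E^(3/2) + E) + (6 + E) = (E + E^(3/2)) + (6 + E) = 6 + E^(3/2) + 2*E)
-17017 - f(G(-5)) = -17017 - (6 + (-5)^(3/2) + 2*(-5)) = -17017 - (6 - 5*I*√5 - 10) = -17017 - (-4 - 5*I*√5) = -17017 + (4 + 5*I*√5) = -17013 + 5*I*√5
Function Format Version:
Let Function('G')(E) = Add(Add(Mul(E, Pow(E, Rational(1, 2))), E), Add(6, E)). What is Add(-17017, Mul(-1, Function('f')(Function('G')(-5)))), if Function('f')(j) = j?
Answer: Add(-17013, Mul(5, I, Pow(5, Rational(1, 2)))) ≈ Add(-17013., Mul(11.180, I))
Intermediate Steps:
Function('G')(E) = Add(6, Pow(E, Rational(3, 2)), Mul(2, E)) (Function('G')(E) = Add(Add(Pow(E, Rational(3, 2)), E), Add(6, E)) = Add(Add(E, Pow(E, Rational(3, 2))), Add(6, E)) = Add(6, Pow(E, Rational(3, 2)), Mul(2, E)))
Add(-17017, Mul(-1, Function('f')(Function('G')(-5)))) = Add(-17017, Mul(-1, Add(6, Pow(-5, Rational(3, 2)), Mul(2, -5)))) = Add(-17017, Mul(-1, Add(6, Mul(-5, I, Pow(5, Rational(1, 2))), -10))) = Add(-17017, Mul(-1, Add(-4, Mul(-5, I, Pow(5, Rational(1, 2)))))) = Add(-17017, Add(4, Mul(5, I, Pow(5, Rational(1, 2))))) = Add(-17013, Mul(5, I, Pow(5, Rational(1, 2))))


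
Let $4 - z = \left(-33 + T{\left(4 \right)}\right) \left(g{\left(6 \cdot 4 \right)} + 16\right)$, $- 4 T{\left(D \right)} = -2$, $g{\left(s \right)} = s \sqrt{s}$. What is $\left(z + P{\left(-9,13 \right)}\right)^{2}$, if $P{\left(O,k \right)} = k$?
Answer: $14889969 + 1675440 \sqrt{6} \approx 1.8994 \cdot 10^{7}$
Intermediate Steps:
$g{\left(s \right)} = s^{\frac{3}{2}}$
$T{\left(D \right)} = \frac{1}{2}$ ($T{\left(D \right)} = \left(- \frac{1}{4}\right) \left(-2\right) = \frac{1}{2}$)
$z = 524 + 1560 \sqrt{6}$ ($z = 4 - \left(-33 + \frac{1}{2}\right) \left(\left(6 \cdot 4\right)^{\frac{3}{2}} + 16\right) = 4 - - \frac{65 \left(24^{\frac{3}{2}} + 16\right)}{2} = 4 - - \frac{65 \left(48 \sqrt{6} + 16\right)}{2} = 4 - - \frac{65 \left(16 + 48 \sqrt{6}\right)}{2} = 4 - \left(-520 - 1560 \sqrt{6}\right) = 4 + \left(520 + 1560 \sqrt{6}\right) = 524 + 1560 \sqrt{6} \approx 4345.2$)
$\left(z + P{\left(-9,13 \right)}\right)^{2} = \left(\left(524 + 1560 \sqrt{6}\right) + 13\right)^{2} = \left(537 + 1560 \sqrt{6}\right)^{2}$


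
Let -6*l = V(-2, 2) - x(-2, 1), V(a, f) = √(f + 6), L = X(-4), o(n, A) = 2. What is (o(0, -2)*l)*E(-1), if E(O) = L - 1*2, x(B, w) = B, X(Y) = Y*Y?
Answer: -28/3 - 28*√2/3 ≈ -22.533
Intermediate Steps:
X(Y) = Y²
L = 16 (L = (-4)² = 16)
V(a, f) = √(6 + f)
l = -⅓ - √2/3 (l = -(√(6 + 2) - 1*(-2))/6 = -(√8 + 2)/6 = -(2*√2 + 2)/6 = -(2 + 2*√2)/6 = -⅓ - √2/3 ≈ -0.80474)
E(O) = 14 (E(O) = 16 - 1*2 = 16 - 2 = 14)
(o(0, -2)*l)*E(-1) = (2*(-⅓ - √2/3))*14 = (-⅔ - 2*√2/3)*14 = -28/3 - 28*√2/3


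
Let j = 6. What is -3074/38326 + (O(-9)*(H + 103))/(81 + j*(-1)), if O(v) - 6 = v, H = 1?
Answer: -2031377/479075 ≈ -4.2402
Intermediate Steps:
O(v) = 6 + v
-3074/38326 + (O(-9)*(H + 103))/(81 + j*(-1)) = -3074/38326 + ((6 - 9)*(1 + 103))/(81 + 6*(-1)) = -3074*1/38326 + (-3*104)/(81 - 6) = -1537/19163 - 312/75 = -1537/19163 - 312*1/75 = -1537/19163 - 104/25 = -2031377/479075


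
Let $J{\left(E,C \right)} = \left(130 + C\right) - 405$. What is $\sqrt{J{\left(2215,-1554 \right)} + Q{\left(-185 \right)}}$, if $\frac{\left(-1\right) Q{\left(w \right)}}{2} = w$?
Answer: $i \sqrt{1459} \approx 38.197 i$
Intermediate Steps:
$J{\left(E,C \right)} = -275 + C$ ($J{\left(E,C \right)} = \left(130 + C\right) - 405 = -275 + C$)
$Q{\left(w \right)} = - 2 w$
$\sqrt{J{\left(2215,-1554 \right)} + Q{\left(-185 \right)}} = \sqrt{\left(-275 - 1554\right) - -370} = \sqrt{-1829 + 370} = \sqrt{-1459} = i \sqrt{1459}$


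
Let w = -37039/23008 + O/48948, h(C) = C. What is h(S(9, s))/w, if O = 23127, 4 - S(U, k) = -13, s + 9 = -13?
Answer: -1595443744/106739913 ≈ -14.947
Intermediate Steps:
s = -22 (s = -9 - 13 = -22)
S(U, k) = 17 (S(U, k) = 4 - 1*(-13) = 4 + 13 = 17)
w = -106739913/93849632 (w = -37039/23008 + 23127/48948 = -37039*1/23008 + 23127*(1/48948) = -37039/23008 + 7709/16316 = -106739913/93849632 ≈ -1.1374)
h(S(9, s))/w = 17/(-106739913/93849632) = 17*(-93849632/106739913) = -1595443744/106739913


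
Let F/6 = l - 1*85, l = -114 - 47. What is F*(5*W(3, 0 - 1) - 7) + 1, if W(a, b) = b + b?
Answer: 25093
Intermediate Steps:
l = -161
W(a, b) = 2*b
F = -1476 (F = 6*(-161 - 1*85) = 6*(-161 - 85) = 6*(-246) = -1476)
F*(5*W(3, 0 - 1) - 7) + 1 = -1476*(5*(2*(0 - 1)) - 7) + 1 = -1476*(5*(2*(-1)) - 7) + 1 = -1476*(5*(-2) - 7) + 1 = -1476*(-10 - 7) + 1 = -1476*(-17) + 1 = 25092 + 1 = 25093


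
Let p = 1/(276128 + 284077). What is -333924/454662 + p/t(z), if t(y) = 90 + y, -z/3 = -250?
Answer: -8729741714341/11886183199800 ≈ -0.73444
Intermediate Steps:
z = 750 (z = -3*(-250) = 750)
p = 1/560205 ≈ 1.7851e-6
-333924/454662 + p/t(z) = -333924/454662 + 1/(560205*(90 + 750)) = -333924*1/454662 + (1/560205)/840 = -55654/75777 + (1/560205)*(1/840) = -55654/75777 + 1/470572200 = -8729741714341/11886183199800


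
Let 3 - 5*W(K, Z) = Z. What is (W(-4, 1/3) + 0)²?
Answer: 64/225 ≈ 0.28444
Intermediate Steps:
W(K, Z) = ⅗ - Z/5
(W(-4, 1/3) + 0)² = ((⅗ - ⅕/3) + 0)² = ((⅗ - ⅕*⅓) + 0)² = ((⅗ - 1/15) + 0)² = (8/15 + 0)² = (8/15)² = 64/225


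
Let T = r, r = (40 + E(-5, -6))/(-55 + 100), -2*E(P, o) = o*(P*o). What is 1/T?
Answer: 9/26 ≈ 0.34615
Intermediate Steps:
E(P, o) = -P*o**2/2 (E(P, o) = -o*P*o/2 = -P*o**2/2)
r = 26/9 (r = (40 - 1/2*(-5)*(-6)**2)/(-55 + 100) = (40 - 1/2*(-5)*36)/45 = (40 + 90)/45 = (1/45)*130 = 26/9 ≈ 2.8889)
T = 26/9 ≈ 2.8889
1/T = 1/(26/9) = 9/26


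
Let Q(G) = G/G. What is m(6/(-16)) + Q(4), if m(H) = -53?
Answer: -52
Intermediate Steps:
Q(G) = 1
m(6/(-16)) + Q(4) = -53 + 1 = -52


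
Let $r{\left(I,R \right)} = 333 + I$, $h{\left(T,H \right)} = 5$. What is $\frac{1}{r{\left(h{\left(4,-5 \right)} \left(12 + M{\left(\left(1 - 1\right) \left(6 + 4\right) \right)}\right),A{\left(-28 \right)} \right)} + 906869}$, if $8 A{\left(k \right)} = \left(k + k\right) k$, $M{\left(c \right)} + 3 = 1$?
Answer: $\frac{1}{907252} \approx 1.1022 \cdot 10^{-6}$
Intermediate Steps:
$M{\left(c \right)} = -2$ ($M{\left(c \right)} = -3 + 1 = -2$)
$A{\left(k \right)} = \frac{k^{2}}{4}$ ($A{\left(k \right)} = \frac{\left(k + k\right) k}{8} = \frac{2 k k}{8} = \frac{2 k^{2}}{8} = \frac{k^{2}}{4}$)
$\frac{1}{r{\left(h{\left(4,-5 \right)} \left(12 + M{\left(\left(1 - 1\right) \left(6 + 4\right) \right)}\right),A{\left(-28 \right)} \right)} + 906869} = \frac{1}{\left(333 + 5 \left(12 - 2\right)\right) + 906869} = \frac{1}{\left(333 + 5 \cdot 10\right) + 906869} = \frac{1}{\left(333 + 50\right) + 906869} = \frac{1}{383 + 906869} = \frac{1}{907252}$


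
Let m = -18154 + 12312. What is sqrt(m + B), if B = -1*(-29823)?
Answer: sqrt(23981) ≈ 154.86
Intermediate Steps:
m = -5842
B = 29823
sqrt(m + B) = sqrt(-5842 + 29823) = sqrt(23981)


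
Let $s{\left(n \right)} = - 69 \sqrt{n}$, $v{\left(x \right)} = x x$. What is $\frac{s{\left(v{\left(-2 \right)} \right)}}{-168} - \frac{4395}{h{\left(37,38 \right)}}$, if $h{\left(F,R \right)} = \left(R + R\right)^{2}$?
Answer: $\frac{2447}{40432} \approx 0.060521$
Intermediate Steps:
$v{\left(x \right)} = x^{2}$
$h{\left(F,R \right)} = 4 R^{2}$ ($h{\left(F,R \right)} = \left(2 R\right)^{2} = 4 R^{2}$)
$\frac{s{\left(v{\left(-2 \right)} \right)}}{-168} - \frac{4395}{h{\left(37,38 \right)}} = \frac{\left(-69\right) \sqrt{\left(-2\right)^{2}}}{-168} - \frac{4395}{4 \cdot 38^{2}} = - 69 \sqrt{4} \left(- \frac{1}{168}\right) - \frac{4395}{4 \cdot 1444} = \left(-69\right) 2 \left(- \frac{1}{168}\right) - \frac{4395}{5776} = \left(-138\right) \left(- \frac{1}{168}\right) - \frac{4395}{5776} = \frac{23}{28} - \frac{4395}{5776} = \frac{2447}{40432}$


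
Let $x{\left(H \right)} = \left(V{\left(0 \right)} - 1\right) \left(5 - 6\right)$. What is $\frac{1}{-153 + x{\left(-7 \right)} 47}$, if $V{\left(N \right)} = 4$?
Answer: $- \frac{1}{294} \approx -0.0034014$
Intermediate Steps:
$x{\left(H \right)} = -3$ ($x{\left(H \right)} = \left(4 - 1\right) \left(5 - 6\right) = \left(4 - 1\right) \left(-1\right) = 3 \left(-1\right) = -3$)
$\frac{1}{-153 + x{\left(-7 \right)} 47} = \frac{1}{-153 - 141} = \frac{1}{-294} = - \frac{1}{294}$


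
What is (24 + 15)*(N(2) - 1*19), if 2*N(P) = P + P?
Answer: -663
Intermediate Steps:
N(P) = P (N(P) = (P + P)/2 = (2*P)/2 = P)
(24 + 15)*(N(2) - 1*19) = (24 + 15)*(2 - 1*19) = 39*(2 - 19) = 39*(-17) = -663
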